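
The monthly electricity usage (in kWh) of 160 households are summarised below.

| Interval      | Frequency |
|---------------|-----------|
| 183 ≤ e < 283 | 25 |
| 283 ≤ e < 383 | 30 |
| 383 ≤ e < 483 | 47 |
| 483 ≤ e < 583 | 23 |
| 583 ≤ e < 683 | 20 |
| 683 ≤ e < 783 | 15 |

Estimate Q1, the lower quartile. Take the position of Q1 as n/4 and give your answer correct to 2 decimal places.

Cumulative frequencies: 25, 55, 102, 125, 145, 160
n = 160; position = n/4 = 40.
This falls in the class 283 ≤ e < 383: L = 283, F = 25, f = 30, h = 100.
Lower quartile ≈ 283 + ((40 − 25) / 30) × 100 = 333.0000

333.00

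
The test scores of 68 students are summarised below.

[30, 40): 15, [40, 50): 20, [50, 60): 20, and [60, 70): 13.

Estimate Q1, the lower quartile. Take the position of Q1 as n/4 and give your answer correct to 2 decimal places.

Cumulative frequencies: 15, 35, 55, 68
n = 68; position = n/4 = 17.
This falls in the class [40, 50): L = 40, F = 15, f = 20, h = 10.
Lower quartile ≈ 40 + ((17 − 15) / 20) × 10 = 41.0000

41.00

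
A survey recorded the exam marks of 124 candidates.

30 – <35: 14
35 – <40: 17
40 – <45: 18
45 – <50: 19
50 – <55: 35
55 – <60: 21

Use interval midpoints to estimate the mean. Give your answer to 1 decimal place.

46.8

Midpoints: 32.5, 37.5, 42.5, 47.5, 52.5, 57.5
Σfm = 14×32.5 + 17×37.5 + 18×42.5 + 19×47.5 + 35×52.5 + 21×57.5 = 5805
n = Σf = 124
Mean = 5805 / 124 = 46.8145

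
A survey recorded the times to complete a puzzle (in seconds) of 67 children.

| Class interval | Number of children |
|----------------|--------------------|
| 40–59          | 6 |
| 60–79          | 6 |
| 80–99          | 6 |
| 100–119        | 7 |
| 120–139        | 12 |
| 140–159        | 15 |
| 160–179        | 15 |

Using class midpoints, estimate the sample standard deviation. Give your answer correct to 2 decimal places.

39.09

Midpoints: 49.5, 69.5, 89.5, 109.5, 129.5, 149.5, 169.5
n = 67, Σfm = 8356.5, mean = 124.7239
Σfm² = 1143126.75
Σf(m − x̄)² = Σfm² − (Σfm)²/n = 1143126.75 − 8356.5²/67 = 100871.6418
Sample variance = 100871.6418 / 66 = 1528.3582
Standard deviation = √1528.3582 = 39.0942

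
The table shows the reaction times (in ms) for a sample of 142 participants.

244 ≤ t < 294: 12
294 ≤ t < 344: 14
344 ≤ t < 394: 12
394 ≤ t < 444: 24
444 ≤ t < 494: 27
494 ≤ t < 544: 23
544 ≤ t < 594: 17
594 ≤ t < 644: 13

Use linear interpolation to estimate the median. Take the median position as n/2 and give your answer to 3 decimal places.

460.667

Cumulative frequencies: 12, 26, 38, 62, 89, 112, 129, 142
n = 142; position = n/2 = 71.
This falls in the class 444 ≤ t < 494: L = 444, F = 62, f = 27, h = 50.
Median ≈ 444 + ((71 − 62) / 27) × 50 = 460.6667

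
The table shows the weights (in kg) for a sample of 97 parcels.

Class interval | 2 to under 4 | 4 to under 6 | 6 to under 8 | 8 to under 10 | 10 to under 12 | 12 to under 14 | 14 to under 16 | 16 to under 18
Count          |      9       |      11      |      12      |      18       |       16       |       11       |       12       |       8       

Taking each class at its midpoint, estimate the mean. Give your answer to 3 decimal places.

9.928

Midpoints: 3, 5, 7, 9, 11, 13, 15, 17
Σfm = 9×3 + 11×5 + 12×7 + 18×9 + 16×11 + 11×13 + 12×15 + 8×17 = 963
n = Σf = 97
Mean = 963 / 97 = 9.9278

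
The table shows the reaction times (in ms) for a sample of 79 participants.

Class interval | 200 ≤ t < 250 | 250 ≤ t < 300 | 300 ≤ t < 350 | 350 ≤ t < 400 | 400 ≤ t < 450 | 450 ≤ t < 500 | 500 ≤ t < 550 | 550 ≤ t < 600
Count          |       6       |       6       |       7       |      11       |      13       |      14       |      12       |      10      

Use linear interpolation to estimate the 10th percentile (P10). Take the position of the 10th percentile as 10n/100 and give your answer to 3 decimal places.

Cumulative frequencies: 6, 12, 19, 30, 43, 57, 69, 79
n = 79; position = 10n/100 = 7.9.
This falls in the class 250 ≤ t < 300: L = 250, F = 6, f = 6, h = 50.
10th percentile ≈ 250 + ((7.9 − 6) / 6) × 50 = 265.8333

265.833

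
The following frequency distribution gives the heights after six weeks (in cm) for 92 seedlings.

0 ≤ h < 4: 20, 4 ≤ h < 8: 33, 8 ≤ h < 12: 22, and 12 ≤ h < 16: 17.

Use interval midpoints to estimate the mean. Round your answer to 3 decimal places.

7.565

Midpoints: 2, 6, 10, 14
Σfm = 20×2 + 33×6 + 22×10 + 17×14 = 696
n = Σf = 92
Mean = 696 / 92 = 7.5652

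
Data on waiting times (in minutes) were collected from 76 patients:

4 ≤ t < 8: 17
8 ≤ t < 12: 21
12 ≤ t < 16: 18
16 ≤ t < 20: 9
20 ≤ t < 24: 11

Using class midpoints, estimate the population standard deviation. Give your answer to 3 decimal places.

Midpoints: 6, 10, 14, 18, 22
n = 76, Σfm = 968, mean = 12.7368
Σfm² = 14480
Σf(m − x̄)² = Σfm² − (Σfm)²/n = 14480 − 968²/76 = 2150.7368
Population variance = 2150.7368 / 76 = 28.2992
Standard deviation = √28.2992 = 5.3197

5.320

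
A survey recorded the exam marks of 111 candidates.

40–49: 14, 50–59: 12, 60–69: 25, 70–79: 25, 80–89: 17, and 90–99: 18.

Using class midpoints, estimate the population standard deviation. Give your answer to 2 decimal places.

Midpoints: 44.5, 54.5, 64.5, 74.5, 84.5, 94.5
n = 111, Σfm = 7889.5, mean = 71.0766
Σfm² = 588257.75
Σf(m − x̄)² = Σfm² − (Σfm)²/n = 588257.75 − 7889.5²/111 = 27499.0991
Population variance = 27499.0991 / 111 = 247.7396
Standard deviation = √247.7396 = 15.7397

15.74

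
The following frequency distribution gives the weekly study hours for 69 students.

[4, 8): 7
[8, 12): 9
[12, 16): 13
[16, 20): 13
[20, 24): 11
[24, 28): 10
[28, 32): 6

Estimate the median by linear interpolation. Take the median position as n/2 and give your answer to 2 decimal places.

17.69

Cumulative frequencies: 7, 16, 29, 42, 53, 63, 69
n = 69; position = n/2 = 34.5.
This falls in the class [16, 20): L = 16, F = 29, f = 13, h = 4.
Median ≈ 16 + ((34.5 − 29) / 13) × 4 = 17.6923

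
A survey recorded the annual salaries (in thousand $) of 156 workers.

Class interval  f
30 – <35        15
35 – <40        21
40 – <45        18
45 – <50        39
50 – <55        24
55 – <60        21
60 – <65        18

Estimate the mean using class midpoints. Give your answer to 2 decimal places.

47.98

Midpoints: 32.5, 37.5, 42.5, 47.5, 52.5, 57.5, 62.5
Σfm = 15×32.5 + 21×37.5 + 18×42.5 + 39×47.5 + 24×52.5 + 21×57.5 + 18×62.5 = 7485
n = Σf = 156
Mean = 7485 / 156 = 47.9808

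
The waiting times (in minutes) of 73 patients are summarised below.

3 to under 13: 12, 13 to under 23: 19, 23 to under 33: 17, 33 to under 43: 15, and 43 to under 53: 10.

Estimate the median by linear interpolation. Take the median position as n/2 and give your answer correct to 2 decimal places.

Cumulative frequencies: 12, 31, 48, 63, 73
n = 73; position = n/2 = 36.5.
This falls in the class 23 to under 33: L = 23, F = 31, f = 17, h = 10.
Median ≈ 23 + ((36.5 − 31) / 17) × 10 = 26.2353

26.24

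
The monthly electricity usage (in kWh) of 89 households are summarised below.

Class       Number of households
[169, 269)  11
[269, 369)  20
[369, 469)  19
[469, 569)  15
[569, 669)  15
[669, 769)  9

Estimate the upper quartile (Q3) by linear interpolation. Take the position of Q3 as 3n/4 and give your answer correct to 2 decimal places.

Cumulative frequencies: 11, 31, 50, 65, 80, 89
n = 89; position = 3n/4 = 66.75.
This falls in the class [569, 669): L = 569, F = 65, f = 15, h = 100.
Upper quartile ≈ 569 + ((66.75 − 65) / 15) × 100 = 580.6667

580.67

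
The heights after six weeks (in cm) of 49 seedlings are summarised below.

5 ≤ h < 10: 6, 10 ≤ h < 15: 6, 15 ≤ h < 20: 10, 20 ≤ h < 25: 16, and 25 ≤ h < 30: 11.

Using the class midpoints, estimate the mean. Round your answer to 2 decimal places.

19.54

Midpoints: 7.5, 12.5, 17.5, 22.5, 27.5
Σfm = 6×7.5 + 6×12.5 + 10×17.5 + 16×22.5 + 11×27.5 = 957.5
n = Σf = 49
Mean = 957.5 / 49 = 19.5408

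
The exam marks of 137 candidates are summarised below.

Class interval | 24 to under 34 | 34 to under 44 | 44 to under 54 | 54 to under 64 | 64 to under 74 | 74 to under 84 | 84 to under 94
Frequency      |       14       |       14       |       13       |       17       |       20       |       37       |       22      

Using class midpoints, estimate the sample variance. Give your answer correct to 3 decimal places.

Midpoints: 29, 39, 49, 59, 69, 79, 89
n = 137, Σfm = 8853, mean = 64.6204
Σfm² = 623857
Σf(m − x̄)² = Σfm² − (Σfm)²/n = 623857 − 8853²/137 = 51772.2628
Sample variance = 51772.2628 / 136 = 380.6784

380.678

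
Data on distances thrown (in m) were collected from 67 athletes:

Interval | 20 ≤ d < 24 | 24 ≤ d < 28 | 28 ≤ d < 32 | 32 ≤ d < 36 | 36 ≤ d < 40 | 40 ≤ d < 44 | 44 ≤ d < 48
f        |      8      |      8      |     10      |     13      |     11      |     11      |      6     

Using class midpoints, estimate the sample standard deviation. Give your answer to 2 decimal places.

Midpoints: 22, 26, 30, 34, 38, 42, 46
n = 67, Σfm = 2282, mean = 34.0597
Σfm² = 81292
Σf(m − x̄)² = Σfm² − (Σfm)²/n = 81292 − 2282²/67 = 3567.7612
Sample variance = 3567.7612 / 66 = 54.0570
Standard deviation = √54.0570 = 7.3523

7.35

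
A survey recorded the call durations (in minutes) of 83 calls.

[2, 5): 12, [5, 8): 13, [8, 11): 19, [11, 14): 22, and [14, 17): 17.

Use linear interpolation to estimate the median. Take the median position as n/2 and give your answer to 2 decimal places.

10.61

Cumulative frequencies: 12, 25, 44, 66, 83
n = 83; position = n/2 = 41.5.
This falls in the class [8, 11): L = 8, F = 25, f = 19, h = 3.
Median ≈ 8 + ((41.5 − 25) / 19) × 3 = 10.6053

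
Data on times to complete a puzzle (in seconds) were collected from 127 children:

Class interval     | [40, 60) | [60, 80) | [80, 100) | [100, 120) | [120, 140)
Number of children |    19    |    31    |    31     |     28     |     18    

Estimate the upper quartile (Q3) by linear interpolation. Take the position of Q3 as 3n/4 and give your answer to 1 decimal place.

Cumulative frequencies: 19, 50, 81, 109, 127
n = 127; position = 3n/4 = 95.25.
This falls in the class [100, 120): L = 100, F = 81, f = 28, h = 20.
Upper quartile ≈ 100 + ((95.25 − 81) / 28) × 20 = 110.1786

110.2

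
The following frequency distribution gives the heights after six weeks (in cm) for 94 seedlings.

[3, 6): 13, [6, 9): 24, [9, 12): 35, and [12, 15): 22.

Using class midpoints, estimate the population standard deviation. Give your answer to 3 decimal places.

Midpoints: 4.5, 7.5, 10.5, 13.5
n = 94, Σfm = 903, mean = 9.6064
Σfm² = 9481.5
Σf(m − x̄)² = Σfm² − (Σfm)²/n = 9481.5 − 903²/94 = 806.9362
Population variance = 806.9362 / 94 = 8.5844
Standard deviation = √8.5844 = 2.9299

2.930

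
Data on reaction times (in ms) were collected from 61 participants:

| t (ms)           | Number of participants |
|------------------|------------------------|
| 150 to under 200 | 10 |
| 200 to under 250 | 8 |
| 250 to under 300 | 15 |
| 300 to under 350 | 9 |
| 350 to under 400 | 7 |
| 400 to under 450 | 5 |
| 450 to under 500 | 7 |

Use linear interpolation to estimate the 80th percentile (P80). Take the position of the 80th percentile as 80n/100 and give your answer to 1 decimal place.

Cumulative frequencies: 10, 18, 33, 42, 49, 54, 61
n = 61; position = 80n/100 = 48.8.
This falls in the class 350 to under 400: L = 350, F = 42, f = 7, h = 50.
80th percentile ≈ 350 + ((48.8 − 42) / 7) × 50 = 398.5714

398.6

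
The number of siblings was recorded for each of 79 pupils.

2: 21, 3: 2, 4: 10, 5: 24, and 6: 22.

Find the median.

Cumulative frequencies: 21, 23, 33, 57, 79
n = 79, so the median is the value in position (n+1)/2 = 40.
Position 40 falls at value 5.

5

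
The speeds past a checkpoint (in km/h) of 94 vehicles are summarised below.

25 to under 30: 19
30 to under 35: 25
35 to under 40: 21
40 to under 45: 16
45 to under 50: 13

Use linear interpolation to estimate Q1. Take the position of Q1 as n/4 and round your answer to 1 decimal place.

30.9

Cumulative frequencies: 19, 44, 65, 81, 94
n = 94; position = n/4 = 23.5.
This falls in the class 30 to under 35: L = 30, F = 19, f = 25, h = 5.
Lower quartile ≈ 30 + ((23.5 − 19) / 25) × 5 = 30.9000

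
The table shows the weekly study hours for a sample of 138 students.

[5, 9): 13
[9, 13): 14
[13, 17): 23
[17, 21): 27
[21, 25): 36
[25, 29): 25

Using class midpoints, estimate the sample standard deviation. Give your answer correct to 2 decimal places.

Midpoints: 7, 11, 15, 19, 23, 27
n = 138, Σfm = 2606, mean = 18.8841
Σfm² = 54522
Σf(m − x̄)² = Σfm² − (Σfm)²/n = 54522 − 2606²/138 = 5310.1449
Sample variance = 5310.1449 / 137 = 38.7602
Standard deviation = √38.7602 = 6.2258

6.23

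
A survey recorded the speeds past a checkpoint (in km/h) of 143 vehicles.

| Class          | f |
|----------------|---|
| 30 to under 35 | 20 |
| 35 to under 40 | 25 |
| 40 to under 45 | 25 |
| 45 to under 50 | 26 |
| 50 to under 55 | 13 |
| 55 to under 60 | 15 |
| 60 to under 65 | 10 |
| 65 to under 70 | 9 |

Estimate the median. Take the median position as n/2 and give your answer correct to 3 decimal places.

Cumulative frequencies: 20, 45, 70, 96, 109, 124, 134, 143
n = 143; position = n/2 = 71.5.
This falls in the class 45 to under 50: L = 45, F = 70, f = 26, h = 5.
Median ≈ 45 + ((71.5 − 70) / 26) × 5 = 45.2885

45.288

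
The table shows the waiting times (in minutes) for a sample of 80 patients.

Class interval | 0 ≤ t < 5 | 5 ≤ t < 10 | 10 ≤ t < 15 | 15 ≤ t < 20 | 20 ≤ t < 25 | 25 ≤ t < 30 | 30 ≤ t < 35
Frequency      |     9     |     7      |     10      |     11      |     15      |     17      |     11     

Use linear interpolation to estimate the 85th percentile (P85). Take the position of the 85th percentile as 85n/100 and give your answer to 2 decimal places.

Cumulative frequencies: 9, 16, 26, 37, 52, 69, 80
n = 80; position = 85n/100 = 68.
This falls in the class 25 ≤ t < 30: L = 25, F = 52, f = 17, h = 5.
85th percentile ≈ 25 + ((68 − 52) / 17) × 5 = 29.7059

29.71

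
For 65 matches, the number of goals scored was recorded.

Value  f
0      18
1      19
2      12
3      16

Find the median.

Cumulative frequencies: 18, 37, 49, 65
n = 65, so the median is the value in position (n+1)/2 = 33.
Position 33 falls at value 1.

1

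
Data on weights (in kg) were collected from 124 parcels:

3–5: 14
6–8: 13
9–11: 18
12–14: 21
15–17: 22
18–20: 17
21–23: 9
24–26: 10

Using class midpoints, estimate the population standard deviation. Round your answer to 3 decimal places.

Midpoints: 4, 7, 10, 13, 16, 19, 22, 25
n = 124, Σfm = 1723, mean = 13.8952
Σfm² = 28585
Σf(m − x̄)² = Σfm² − (Σfm)²/n = 28585 − 1723²/124 = 4643.6371
Population variance = 4643.6371 / 124 = 37.4487
Standard deviation = √37.4487 = 6.1195

6.120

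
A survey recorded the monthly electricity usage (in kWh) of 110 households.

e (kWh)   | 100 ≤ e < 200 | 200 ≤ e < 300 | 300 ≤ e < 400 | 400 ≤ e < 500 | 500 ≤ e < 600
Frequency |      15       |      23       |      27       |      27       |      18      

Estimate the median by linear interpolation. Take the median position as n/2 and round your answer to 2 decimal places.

Cumulative frequencies: 15, 38, 65, 92, 110
n = 110; position = n/2 = 55.
This falls in the class 300 ≤ e < 400: L = 300, F = 38, f = 27, h = 100.
Median ≈ 300 + ((55 − 38) / 27) × 100 = 362.9630

362.96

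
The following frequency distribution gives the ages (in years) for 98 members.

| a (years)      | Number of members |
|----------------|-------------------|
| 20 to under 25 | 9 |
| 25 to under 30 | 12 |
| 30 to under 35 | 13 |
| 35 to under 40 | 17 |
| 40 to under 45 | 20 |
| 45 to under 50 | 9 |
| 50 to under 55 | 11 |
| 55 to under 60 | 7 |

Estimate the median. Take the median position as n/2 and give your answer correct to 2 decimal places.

Cumulative frequencies: 9, 21, 34, 51, 71, 80, 91, 98
n = 98; position = n/2 = 49.
This falls in the class 35 to under 40: L = 35, F = 34, f = 17, h = 5.
Median ≈ 35 + ((49 − 34) / 17) × 5 = 39.4118

39.41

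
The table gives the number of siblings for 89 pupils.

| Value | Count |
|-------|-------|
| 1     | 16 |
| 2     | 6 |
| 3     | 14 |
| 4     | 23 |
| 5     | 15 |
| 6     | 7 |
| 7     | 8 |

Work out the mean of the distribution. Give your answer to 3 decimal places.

3.764

Values: 1, 2, 3, 4, 5, 6, 7
Σfx = 16×1 + 6×2 + 14×3 + 23×4 + 15×5 + 7×6 + 8×7 = 335
n = Σf = 89
Mean = 335 / 89 = 3.7640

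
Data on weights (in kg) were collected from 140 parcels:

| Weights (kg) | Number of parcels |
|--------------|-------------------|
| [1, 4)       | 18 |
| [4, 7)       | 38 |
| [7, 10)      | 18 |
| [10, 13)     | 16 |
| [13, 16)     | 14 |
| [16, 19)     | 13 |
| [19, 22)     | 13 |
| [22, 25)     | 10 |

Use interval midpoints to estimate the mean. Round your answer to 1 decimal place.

10.9

Midpoints: 2.5, 5.5, 8.5, 11.5, 14.5, 17.5, 20.5, 23.5
Σfm = 18×2.5 + 38×5.5 + 18×8.5 + 16×11.5 + 14×14.5 + 13×17.5 + 13×20.5 + 10×23.5 = 1523
n = Σf = 140
Mean = 1523 / 140 = 10.8786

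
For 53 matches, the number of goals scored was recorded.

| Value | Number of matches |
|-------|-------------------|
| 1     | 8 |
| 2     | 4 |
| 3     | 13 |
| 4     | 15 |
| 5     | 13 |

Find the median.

4

Cumulative frequencies: 8, 12, 25, 40, 53
n = 53, so the median is the value in position (n+1)/2 = 27.
Position 27 falls at value 4.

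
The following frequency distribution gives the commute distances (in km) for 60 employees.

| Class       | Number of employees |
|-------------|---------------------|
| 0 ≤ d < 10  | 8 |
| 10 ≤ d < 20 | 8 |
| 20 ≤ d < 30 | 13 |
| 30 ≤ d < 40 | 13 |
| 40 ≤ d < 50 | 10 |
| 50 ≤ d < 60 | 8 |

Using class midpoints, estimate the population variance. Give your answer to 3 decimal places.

Midpoints: 5, 15, 25, 35, 45, 55
n = 60, Σfm = 1830, mean = 30.5000
Σfm² = 70500
Σf(m − x̄)² = Σfm² − (Σfm)²/n = 70500 − 1830²/60 = 14685.0000
Population variance = 14685.0000 / 60 = 244.7500

244.750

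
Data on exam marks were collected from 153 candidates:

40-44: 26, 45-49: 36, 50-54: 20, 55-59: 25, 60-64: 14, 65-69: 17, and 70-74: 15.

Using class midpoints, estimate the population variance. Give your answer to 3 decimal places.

Midpoints: 42, 47, 52, 57, 62, 67, 72
n = 153, Σfm = 8336, mean = 54.4837
Σfm² = 468582
Σf(m − x̄)² = Σfm² − (Σfm)²/n = 468582 − 8336²/153 = 14406.2092
Population variance = 14406.2092 / 153 = 94.1582

94.158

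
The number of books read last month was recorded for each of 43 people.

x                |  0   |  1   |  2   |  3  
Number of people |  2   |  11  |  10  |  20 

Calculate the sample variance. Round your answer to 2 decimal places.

Values: 0, 1, 2, 3
n = 43, Σfx = 91, mean = 2.1163
Σfx² = 231
Σf(x − x̄)² = Σfx² − (Σfx)²/n = 231 − 91²/43 = 38.4186
Sample variance = 38.4186 / 42 = 0.9147

0.91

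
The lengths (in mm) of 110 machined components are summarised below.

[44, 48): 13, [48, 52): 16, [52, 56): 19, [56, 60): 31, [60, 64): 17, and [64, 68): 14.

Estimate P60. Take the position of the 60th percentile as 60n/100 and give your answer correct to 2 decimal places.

58.32

Cumulative frequencies: 13, 29, 48, 79, 96, 110
n = 110; position = 60n/100 = 66.
This falls in the class [56, 60): L = 56, F = 48, f = 31, h = 4.
60th percentile ≈ 56 + ((66 − 48) / 31) × 4 = 58.3226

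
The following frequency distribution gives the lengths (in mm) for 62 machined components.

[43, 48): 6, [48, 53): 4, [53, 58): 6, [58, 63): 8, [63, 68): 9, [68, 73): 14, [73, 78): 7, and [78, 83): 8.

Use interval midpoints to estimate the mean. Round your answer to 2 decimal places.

65.18

Midpoints: 45.5, 50.5, 55.5, 60.5, 65.5, 70.5, 75.5, 80.5
Σfm = 6×45.5 + 4×50.5 + 6×55.5 + 8×60.5 + 9×65.5 + 14×70.5 + 7×75.5 + 8×80.5 = 4041
n = Σf = 62
Mean = 4041 / 62 = 65.1774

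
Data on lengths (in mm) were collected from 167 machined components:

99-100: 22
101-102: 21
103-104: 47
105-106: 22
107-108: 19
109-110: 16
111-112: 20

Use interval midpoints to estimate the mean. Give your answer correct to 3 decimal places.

Midpoints: 99.5, 101.5, 103.5, 105.5, 107.5, 109.5, 111.5
Σfm = 22×99.5 + 21×101.5 + 47×103.5 + 22×105.5 + 19×107.5 + 16×109.5 + 20×111.5 = 17530.5
n = Σf = 167
Mean = 17530.5 / 167 = 104.9731

104.973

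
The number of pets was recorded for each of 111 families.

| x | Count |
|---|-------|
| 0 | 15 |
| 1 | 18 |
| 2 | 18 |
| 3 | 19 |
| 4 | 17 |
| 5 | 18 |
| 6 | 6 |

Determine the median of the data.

Cumulative frequencies: 15, 33, 51, 70, 87, 105, 111
n = 111, so the median is the value in position (n+1)/2 = 56.
Position 56 falls at value 3.

3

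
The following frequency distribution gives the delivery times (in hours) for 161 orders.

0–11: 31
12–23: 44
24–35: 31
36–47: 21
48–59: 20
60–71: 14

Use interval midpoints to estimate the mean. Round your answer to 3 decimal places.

29.276

Midpoints: 5.5, 17.5, 29.5, 41.5, 53.5, 65.5
Σfm = 31×5.5 + 44×17.5 + 31×29.5 + 21×41.5 + 20×53.5 + 14×65.5 = 4713.5
n = Σf = 161
Mean = 4713.5 / 161 = 29.2764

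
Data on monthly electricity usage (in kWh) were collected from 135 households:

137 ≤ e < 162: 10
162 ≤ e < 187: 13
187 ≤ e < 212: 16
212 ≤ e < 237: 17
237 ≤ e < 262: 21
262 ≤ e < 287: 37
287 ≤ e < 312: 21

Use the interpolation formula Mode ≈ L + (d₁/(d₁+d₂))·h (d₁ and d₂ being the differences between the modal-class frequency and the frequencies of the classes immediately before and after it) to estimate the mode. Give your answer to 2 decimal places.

Modal class: 262 ≤ e < 287 (highest frequency 37).
d₁ = 37 − 21 = 16, d₂ = 37 − 21 = 16
Mode ≈ 262 + (16/(16+16)) × 25 = 262 + 12.5000 = 274.5000

274.50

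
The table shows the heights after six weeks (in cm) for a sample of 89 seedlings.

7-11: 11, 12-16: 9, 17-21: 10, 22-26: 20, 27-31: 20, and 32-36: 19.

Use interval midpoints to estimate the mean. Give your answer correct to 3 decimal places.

23.831

Midpoints: 9, 14, 19, 24, 29, 34
Σfm = 11×9 + 9×14 + 10×19 + 20×24 + 20×29 + 19×34 = 2121
n = Σf = 89
Mean = 2121 / 89 = 23.8315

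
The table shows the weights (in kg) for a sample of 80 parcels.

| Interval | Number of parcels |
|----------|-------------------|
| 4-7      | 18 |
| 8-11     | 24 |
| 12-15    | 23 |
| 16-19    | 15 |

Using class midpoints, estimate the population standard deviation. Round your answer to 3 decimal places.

4.140

Midpoints: 5.5, 9.5, 13.5, 17.5
n = 80, Σfm = 900, mean = 11.2500
Σfm² = 11496
Σf(m − x̄)² = Σfm² − (Σfm)²/n = 11496 − 900²/80 = 1371.0000
Population variance = 1371.0000 / 80 = 17.1375
Standard deviation = √17.1375 = 4.1397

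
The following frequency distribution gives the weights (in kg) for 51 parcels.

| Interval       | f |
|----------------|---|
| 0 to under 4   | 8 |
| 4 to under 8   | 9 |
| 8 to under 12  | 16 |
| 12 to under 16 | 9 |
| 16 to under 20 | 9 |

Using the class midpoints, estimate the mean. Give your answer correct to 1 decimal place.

Midpoints: 2, 6, 10, 14, 18
Σfm = 8×2 + 9×6 + 16×10 + 9×14 + 9×18 = 518
n = Σf = 51
Mean = 518 / 51 = 10.1569

10.2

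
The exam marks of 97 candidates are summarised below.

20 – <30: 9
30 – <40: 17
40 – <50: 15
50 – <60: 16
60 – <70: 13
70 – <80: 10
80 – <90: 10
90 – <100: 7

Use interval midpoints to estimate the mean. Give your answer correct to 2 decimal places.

56.55

Midpoints: 25, 35, 45, 55, 65, 75, 85, 95
Σfm = 9×25 + 17×35 + 15×45 + 16×55 + 13×65 + 10×75 + 10×85 + 7×95 = 5485
n = Σf = 97
Mean = 5485 / 97 = 56.5464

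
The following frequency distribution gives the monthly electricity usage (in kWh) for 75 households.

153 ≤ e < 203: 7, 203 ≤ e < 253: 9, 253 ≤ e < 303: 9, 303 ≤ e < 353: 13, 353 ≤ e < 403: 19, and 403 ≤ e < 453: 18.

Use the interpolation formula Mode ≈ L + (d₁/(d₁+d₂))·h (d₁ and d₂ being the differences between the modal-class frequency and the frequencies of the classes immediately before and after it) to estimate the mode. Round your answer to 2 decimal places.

395.86

Modal class: 353 ≤ e < 403 (highest frequency 19).
d₁ = 19 − 13 = 6, d₂ = 19 − 18 = 1
Mode ≈ 353 + (6/(6+1)) × 50 = 353 + 42.8571 = 395.8571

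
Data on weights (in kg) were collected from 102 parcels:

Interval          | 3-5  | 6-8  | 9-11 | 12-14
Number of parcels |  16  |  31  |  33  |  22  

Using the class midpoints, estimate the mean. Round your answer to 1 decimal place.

8.8

Midpoints: 4, 7, 10, 13
Σfm = 16×4 + 31×7 + 33×10 + 22×13 = 897
n = Σf = 102
Mean = 897 / 102 = 8.7941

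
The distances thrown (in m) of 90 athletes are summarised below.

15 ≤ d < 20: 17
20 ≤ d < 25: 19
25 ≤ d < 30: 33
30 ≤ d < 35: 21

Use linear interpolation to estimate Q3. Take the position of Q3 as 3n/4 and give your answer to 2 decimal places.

29.77

Cumulative frequencies: 17, 36, 69, 90
n = 90; position = 3n/4 = 67.5.
This falls in the class 25 ≤ d < 30: L = 25, F = 36, f = 33, h = 5.
Upper quartile ≈ 25 + ((67.5 − 36) / 33) × 5 = 29.7727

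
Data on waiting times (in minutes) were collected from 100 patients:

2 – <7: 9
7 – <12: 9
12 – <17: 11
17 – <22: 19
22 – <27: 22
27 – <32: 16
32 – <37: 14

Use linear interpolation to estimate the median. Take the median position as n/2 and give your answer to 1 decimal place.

22.5

Cumulative frequencies: 9, 18, 29, 48, 70, 86, 100
n = 100; position = n/2 = 50.
This falls in the class 22 – <27: L = 22, F = 48, f = 22, h = 5.
Median ≈ 22 + ((50 − 48) / 22) × 5 = 22.4545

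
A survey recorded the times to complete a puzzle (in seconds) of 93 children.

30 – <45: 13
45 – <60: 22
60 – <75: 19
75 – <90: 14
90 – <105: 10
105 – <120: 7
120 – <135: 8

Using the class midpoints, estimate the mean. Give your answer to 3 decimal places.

Midpoints: 37.5, 52.5, 67.5, 82.5, 97.5, 112.5, 127.5
Σfm = 13×37.5 + 22×52.5 + 19×67.5 + 14×82.5 + 10×97.5 + 7×112.5 + 8×127.5 = 6862.5
n = Σf = 93
Mean = 6862.5 / 93 = 73.7903

73.790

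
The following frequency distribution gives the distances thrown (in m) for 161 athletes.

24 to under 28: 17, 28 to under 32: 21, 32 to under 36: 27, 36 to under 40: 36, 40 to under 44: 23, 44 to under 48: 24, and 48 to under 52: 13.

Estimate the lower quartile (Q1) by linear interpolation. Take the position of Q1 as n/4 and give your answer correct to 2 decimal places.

Cumulative frequencies: 17, 38, 65, 101, 124, 148, 161
n = 161; position = n/4 = 40.25.
This falls in the class 32 to under 36: L = 32, F = 38, f = 27, h = 4.
Lower quartile ≈ 32 + ((40.25 − 38) / 27) × 4 = 32.3333

32.33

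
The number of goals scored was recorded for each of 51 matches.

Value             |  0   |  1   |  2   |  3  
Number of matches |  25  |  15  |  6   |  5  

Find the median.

Cumulative frequencies: 25, 40, 46, 51
n = 51, so the median is the value in position (n+1)/2 = 26.
Position 26 falls at value 1.

1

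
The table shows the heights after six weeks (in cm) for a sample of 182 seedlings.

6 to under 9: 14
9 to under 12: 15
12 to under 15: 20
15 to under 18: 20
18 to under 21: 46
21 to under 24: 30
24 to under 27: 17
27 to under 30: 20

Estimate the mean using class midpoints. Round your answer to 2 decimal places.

Midpoints: 7.5, 10.5, 13.5, 16.5, 19.5, 22.5, 25.5, 28.5
Σfm = 14×7.5 + 15×10.5 + 20×13.5 + 20×16.5 + 46×19.5 + 30×22.5 + 17×25.5 + 20×28.5 = 3438
n = Σf = 182
Mean = 3438 / 182 = 18.8901

18.89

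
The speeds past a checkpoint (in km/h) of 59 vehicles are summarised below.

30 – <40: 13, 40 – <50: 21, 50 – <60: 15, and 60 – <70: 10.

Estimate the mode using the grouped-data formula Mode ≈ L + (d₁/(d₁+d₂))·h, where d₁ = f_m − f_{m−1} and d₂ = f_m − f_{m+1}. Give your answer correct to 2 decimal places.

45.71

Modal class: 40 – <50 (highest frequency 21).
d₁ = 21 − 13 = 8, d₂ = 21 − 15 = 6
Mode ≈ 40 + (8/(8+6)) × 10 = 40 + 5.7143 = 45.7143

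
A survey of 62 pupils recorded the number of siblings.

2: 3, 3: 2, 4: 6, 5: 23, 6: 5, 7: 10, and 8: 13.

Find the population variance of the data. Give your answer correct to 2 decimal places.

2.75

Values: 2, 3, 4, 5, 6, 7, 8
n = 62, Σfx = 355, mean = 5.7258
Σfx² = 2203
Σf(x − x̄)² = Σfx² − (Σfx)²/n = 2203 − 355²/62 = 170.3387
Population variance = 170.3387 / 62 = 2.7474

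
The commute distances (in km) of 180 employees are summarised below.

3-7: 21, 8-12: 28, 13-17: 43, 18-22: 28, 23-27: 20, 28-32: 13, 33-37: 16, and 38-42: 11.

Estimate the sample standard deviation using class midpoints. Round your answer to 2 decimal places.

10.12

Midpoints: 5, 10, 15, 20, 25, 30, 35, 40
n = 180, Σfm = 3480, mean = 19.3333
Σfm² = 85600
Σf(m − x̄)² = Σfm² − (Σfm)²/n = 85600 − 3480²/180 = 18320.0000
Sample variance = 18320.0000 / 179 = 102.3464
Standard deviation = √102.3464 = 10.1166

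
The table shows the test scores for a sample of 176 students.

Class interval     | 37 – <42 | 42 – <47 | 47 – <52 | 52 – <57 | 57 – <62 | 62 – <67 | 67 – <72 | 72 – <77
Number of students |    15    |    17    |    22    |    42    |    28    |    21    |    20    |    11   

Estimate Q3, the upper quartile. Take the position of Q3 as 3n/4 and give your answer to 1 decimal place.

Cumulative frequencies: 15, 32, 54, 96, 124, 145, 165, 176
n = 176; position = 3n/4 = 132.
This falls in the class 62 – <67: L = 62, F = 124, f = 21, h = 5.
Upper quartile ≈ 62 + ((132 − 124) / 21) × 5 = 63.9048

63.9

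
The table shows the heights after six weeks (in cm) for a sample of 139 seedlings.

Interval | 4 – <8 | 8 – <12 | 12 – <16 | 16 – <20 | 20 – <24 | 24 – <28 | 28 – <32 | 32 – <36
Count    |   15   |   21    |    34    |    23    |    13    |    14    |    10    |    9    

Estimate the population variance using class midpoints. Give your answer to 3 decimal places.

63.838

Midpoints: 6, 10, 14, 18, 22, 26, 30, 34
n = 139, Σfm = 2446, mean = 17.5971
Σfm² = 51916
Σf(m − x̄)² = Σfm² − (Σfm)²/n = 51916 − 2446²/139 = 8873.4388
Population variance = 8873.4388 / 139 = 63.8377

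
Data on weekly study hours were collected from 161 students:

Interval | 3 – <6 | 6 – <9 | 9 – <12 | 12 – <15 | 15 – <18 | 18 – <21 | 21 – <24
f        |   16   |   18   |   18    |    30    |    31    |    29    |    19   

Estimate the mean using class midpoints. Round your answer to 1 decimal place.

Midpoints: 4.5, 7.5, 10.5, 13.5, 16.5, 19.5, 22.5
Σfm = 16×4.5 + 18×7.5 + 18×10.5 + 30×13.5 + 31×16.5 + 29×19.5 + 19×22.5 = 2305.5
n = Σf = 161
Mean = 2305.5 / 161 = 14.3199

14.3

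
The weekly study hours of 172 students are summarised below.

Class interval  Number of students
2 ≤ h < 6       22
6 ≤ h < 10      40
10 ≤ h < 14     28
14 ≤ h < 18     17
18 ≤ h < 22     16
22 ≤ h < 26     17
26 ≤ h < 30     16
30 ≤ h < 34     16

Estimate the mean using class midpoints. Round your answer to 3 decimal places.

15.721

Midpoints: 4, 8, 12, 16, 20, 24, 28, 32
Σfm = 22×4 + 40×8 + 28×12 + 17×16 + 16×20 + 17×24 + 16×28 + 16×32 = 2704
n = Σf = 172
Mean = 2704 / 172 = 15.7209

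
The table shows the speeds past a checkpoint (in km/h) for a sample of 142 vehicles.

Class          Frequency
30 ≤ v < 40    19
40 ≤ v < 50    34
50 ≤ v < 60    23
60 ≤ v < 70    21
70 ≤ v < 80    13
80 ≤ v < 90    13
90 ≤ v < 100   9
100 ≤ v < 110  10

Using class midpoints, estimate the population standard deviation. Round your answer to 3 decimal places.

Midpoints: 35, 45, 55, 65, 75, 85, 95, 105
n = 142, Σfm = 8810, mean = 62.0423
Σfm² = 608950
Σf(m − x̄)² = Σfm² − (Σfm)²/n = 608950 − 8810²/142 = 62357.7465
Population variance = 62357.7465 / 142 = 439.1391
Standard deviation = √439.1391 = 20.9556

20.956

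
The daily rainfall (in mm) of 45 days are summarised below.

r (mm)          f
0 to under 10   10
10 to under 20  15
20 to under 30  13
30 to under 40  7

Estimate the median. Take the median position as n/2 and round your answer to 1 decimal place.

18.3

Cumulative frequencies: 10, 25, 38, 45
n = 45; position = n/2 = 22.5.
This falls in the class 10 to under 20: L = 10, F = 10, f = 15, h = 10.
Median ≈ 10 + ((22.5 − 10) / 15) × 10 = 18.3333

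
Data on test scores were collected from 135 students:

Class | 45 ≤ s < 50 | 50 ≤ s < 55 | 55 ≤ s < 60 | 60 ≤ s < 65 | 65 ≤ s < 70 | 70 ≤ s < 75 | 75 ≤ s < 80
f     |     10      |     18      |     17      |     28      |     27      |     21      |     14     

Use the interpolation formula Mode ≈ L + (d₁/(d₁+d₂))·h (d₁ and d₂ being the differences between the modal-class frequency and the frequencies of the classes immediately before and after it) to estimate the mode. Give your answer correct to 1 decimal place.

Modal class: 60 ≤ s < 65 (highest frequency 28).
d₁ = 28 − 17 = 11, d₂ = 28 − 27 = 1
Mode ≈ 60 + (11/(11+1)) × 5 = 60 + 4.5833 = 64.5833

64.6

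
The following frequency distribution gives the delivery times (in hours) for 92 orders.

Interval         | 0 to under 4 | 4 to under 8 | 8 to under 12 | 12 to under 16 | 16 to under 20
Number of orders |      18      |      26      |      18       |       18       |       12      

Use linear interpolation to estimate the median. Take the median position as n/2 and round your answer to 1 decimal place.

8.4

Cumulative frequencies: 18, 44, 62, 80, 92
n = 92; position = n/2 = 46.
This falls in the class 8 to under 12: L = 8, F = 44, f = 18, h = 4.
Median ≈ 8 + ((46 − 44) / 18) × 4 = 8.4444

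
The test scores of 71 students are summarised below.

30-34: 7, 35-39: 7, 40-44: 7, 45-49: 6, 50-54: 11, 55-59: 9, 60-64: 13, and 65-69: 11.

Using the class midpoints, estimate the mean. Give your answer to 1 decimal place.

51.9

Midpoints: 32, 37, 42, 47, 52, 57, 62, 67
Σfm = 7×32 + 7×37 + 7×42 + 6×47 + 11×52 + 9×57 + 13×62 + 11×67 = 3687
n = Σf = 71
Mean = 3687 / 71 = 51.9296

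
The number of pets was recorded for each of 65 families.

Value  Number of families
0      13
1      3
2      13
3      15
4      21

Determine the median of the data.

3

Cumulative frequencies: 13, 16, 29, 44, 65
n = 65, so the median is the value in position (n+1)/2 = 33.
Position 33 falls at value 3.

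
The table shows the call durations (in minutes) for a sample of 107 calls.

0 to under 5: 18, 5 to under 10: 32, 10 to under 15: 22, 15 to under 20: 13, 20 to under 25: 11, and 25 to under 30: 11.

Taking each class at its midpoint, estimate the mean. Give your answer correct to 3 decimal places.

12.500

Midpoints: 2.5, 7.5, 12.5, 17.5, 22.5, 27.5
Σfm = 18×2.5 + 32×7.5 + 22×12.5 + 13×17.5 + 11×22.5 + 11×27.5 = 1337.5
n = Σf = 107
Mean = 1337.5 / 107 = 12.5000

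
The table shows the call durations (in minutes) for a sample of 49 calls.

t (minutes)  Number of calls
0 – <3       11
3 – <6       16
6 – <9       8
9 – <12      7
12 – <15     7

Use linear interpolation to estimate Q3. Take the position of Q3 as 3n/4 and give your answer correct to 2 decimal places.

Cumulative frequencies: 11, 27, 35, 42, 49
n = 49; position = 3n/4 = 36.75.
This falls in the class 9 – <12: L = 9, F = 35, f = 7, h = 3.
Upper quartile ≈ 9 + ((36.75 − 35) / 7) × 3 = 9.7500

9.75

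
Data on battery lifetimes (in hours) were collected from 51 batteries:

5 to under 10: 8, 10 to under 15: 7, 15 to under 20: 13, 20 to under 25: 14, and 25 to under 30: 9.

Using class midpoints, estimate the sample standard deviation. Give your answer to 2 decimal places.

6.61

Midpoints: 7.5, 12.5, 17.5, 22.5, 27.5
n = 51, Σfm = 937.5, mean = 18.3824
Σfm² = 19418.75
Σf(m − x̄)² = Σfm² − (Σfm)²/n = 19418.75 − 937.5²/51 = 2185.2941
Sample variance = 2185.2941 / 50 = 43.7059
Standard deviation = √43.7059 = 6.6110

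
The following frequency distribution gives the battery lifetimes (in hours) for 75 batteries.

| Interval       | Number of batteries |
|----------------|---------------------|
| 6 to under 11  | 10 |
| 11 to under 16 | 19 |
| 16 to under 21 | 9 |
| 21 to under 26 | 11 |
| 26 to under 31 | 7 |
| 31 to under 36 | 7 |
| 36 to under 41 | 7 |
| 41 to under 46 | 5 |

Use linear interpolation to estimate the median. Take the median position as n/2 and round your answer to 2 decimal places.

Cumulative frequencies: 10, 29, 38, 49, 56, 63, 70, 75
n = 75; position = n/2 = 37.5.
This falls in the class 16 to under 21: L = 16, F = 29, f = 9, h = 5.
Median ≈ 16 + ((37.5 − 29) / 9) × 5 = 20.7222

20.72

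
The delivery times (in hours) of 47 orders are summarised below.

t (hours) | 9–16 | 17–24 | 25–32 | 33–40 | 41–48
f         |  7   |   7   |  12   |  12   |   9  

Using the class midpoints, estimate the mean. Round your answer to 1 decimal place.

30.0

Midpoints: 12.5, 20.5, 28.5, 36.5, 44.5
Σfm = 7×12.5 + 7×20.5 + 12×28.5 + 12×36.5 + 9×44.5 = 1411.5
n = Σf = 47
Mean = 1411.5 / 47 = 30.0319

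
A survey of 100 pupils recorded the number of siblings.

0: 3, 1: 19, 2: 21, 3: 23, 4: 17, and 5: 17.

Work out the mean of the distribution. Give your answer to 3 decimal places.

2.830

Values: 0, 1, 2, 3, 4, 5
Σfx = 3×0 + 19×1 + 21×2 + 23×3 + 17×4 + 17×5 = 283
n = Σf = 100
Mean = 283 / 100 = 2.8300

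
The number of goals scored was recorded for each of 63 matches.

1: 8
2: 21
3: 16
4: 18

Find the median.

3

Cumulative frequencies: 8, 29, 45, 63
n = 63, so the median is the value in position (n+1)/2 = 32.
Position 32 falls at value 3.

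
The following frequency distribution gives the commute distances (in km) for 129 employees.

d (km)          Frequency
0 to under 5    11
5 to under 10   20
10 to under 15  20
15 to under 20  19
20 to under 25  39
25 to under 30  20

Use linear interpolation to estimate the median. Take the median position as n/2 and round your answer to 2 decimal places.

Cumulative frequencies: 11, 31, 51, 70, 109, 129
n = 129; position = n/2 = 64.5.
This falls in the class 15 to under 20: L = 15, F = 51, f = 19, h = 5.
Median ≈ 15 + ((64.5 − 51) / 19) × 5 = 18.5526

18.55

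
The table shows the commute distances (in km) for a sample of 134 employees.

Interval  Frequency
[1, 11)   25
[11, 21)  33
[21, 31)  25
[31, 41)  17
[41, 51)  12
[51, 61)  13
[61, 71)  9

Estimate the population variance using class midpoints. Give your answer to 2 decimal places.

336.47

Midpoints: 6, 16, 26, 36, 46, 56, 66
n = 134, Σfm = 3814, mean = 28.4627
Σfm² = 153644
Σf(m − x̄)² = Σfm² − (Σfm)²/n = 153644 − 3814²/134 = 45087.3134
Population variance = 45087.3134 / 134 = 336.4725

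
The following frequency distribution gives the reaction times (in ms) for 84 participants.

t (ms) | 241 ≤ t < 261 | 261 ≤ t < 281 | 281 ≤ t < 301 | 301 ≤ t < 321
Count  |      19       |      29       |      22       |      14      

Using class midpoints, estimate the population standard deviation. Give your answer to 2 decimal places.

Midpoints: 251, 271, 291, 311
n = 84, Σfm = 23384, mean = 278.3810
Σfm² = 6543884
Σf(m − x̄)² = Σfm² − (Σfm)²/n = 6543884 − 23384²/84 = 34223.8095
Population variance = 34223.8095 / 84 = 407.4263
Standard deviation = √407.4263 = 20.1848

20.18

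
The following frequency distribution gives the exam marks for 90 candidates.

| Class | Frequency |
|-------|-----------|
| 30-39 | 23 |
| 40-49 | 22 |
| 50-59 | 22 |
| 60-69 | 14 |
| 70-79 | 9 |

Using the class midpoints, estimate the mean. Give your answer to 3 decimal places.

Midpoints: 34.5, 44.5, 54.5, 64.5, 74.5
Σfm = 23×34.5 + 22×44.5 + 22×54.5 + 14×64.5 + 9×74.5 = 4545
n = Σf = 90
Mean = 4545 / 90 = 50.5000

50.500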